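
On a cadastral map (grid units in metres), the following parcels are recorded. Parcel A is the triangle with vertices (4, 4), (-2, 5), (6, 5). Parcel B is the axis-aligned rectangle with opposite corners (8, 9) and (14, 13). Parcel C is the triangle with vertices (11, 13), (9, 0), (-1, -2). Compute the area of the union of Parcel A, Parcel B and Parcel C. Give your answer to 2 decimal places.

By inclusion–exclusion:
Individual areas: |Parcel A| = 4, |Parcel B| = 24, |Parcel C| = 63.
|Parcel A∩Parcel B| = 0.
|Parcel A∩Parcel C| = 0.7971.
|Parcel B∩Parcel C| = 5.1442.
|Parcel A∩Parcel B∩Parcel C| = 0.
|Parcel A ∪ Parcel B ∪ Parcel C| = 91 − 5.9413 + 0 = 85.06.

85.06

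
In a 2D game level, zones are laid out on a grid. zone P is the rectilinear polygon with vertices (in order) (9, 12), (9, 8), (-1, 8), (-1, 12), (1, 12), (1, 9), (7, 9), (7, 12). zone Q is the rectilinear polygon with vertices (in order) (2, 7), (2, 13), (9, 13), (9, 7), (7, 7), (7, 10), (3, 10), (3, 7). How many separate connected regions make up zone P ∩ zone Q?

2

zone P ∩ zone Q splits into 2 disjoint pieces (area 8, area 1).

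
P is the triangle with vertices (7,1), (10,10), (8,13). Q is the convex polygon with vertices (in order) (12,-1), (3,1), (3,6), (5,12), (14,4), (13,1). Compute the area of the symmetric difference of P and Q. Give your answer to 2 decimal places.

85.73

|P| = 13.5, |Q| = 87.5, |P∩Q| = 7.6356.
|P △ Q| = |P| + |Q| − 2·|P∩Q| = 13.5 + 87.5 − 15.2712 = 85.73.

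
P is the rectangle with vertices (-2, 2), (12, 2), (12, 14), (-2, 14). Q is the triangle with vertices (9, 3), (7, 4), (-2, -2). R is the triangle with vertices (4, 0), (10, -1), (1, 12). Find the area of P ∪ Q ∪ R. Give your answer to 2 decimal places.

By inclusion–exclusion:
Individual areas: |P| = 168, |Q| = 10.5, |R| = 34.5.
|P∩Q| = 4.9.
|P∩R| = 22.1154.
|Q∩R| = 5.4431.
|P∩Q∩R| = 3.2921.
|P ∪ Q ∪ R| = 213 − 32.4585 + 3.2921 = 183.83.

183.83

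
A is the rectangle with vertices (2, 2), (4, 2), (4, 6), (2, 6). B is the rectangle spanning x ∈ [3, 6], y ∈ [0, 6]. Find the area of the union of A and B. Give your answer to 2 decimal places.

By inclusion–exclusion:
Individual areas: |A| = 8, |B| = 18.
|A∩B|: x∈[3,4], y∈[2,6] → 1·4 = 4.
|A ∪ B| = 26 − 4 = 22.00.

22.00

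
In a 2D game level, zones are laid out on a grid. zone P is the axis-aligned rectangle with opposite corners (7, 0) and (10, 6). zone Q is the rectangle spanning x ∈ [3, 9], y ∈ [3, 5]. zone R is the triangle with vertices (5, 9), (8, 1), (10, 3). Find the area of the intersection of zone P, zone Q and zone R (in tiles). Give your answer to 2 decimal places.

The intersection is the polygon with vertices (8.333,5), (9,4.2), (9,3), (7.25,3), (7,3.667), (7,5).
By the shoelace formula its area is 3.65.

3.65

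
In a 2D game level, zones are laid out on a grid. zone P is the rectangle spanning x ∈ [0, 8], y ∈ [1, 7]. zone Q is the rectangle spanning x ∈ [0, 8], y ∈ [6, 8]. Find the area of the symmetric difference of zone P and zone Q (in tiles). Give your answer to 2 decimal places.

48.00

|zone P∩zone Q|: x∈[0,8], y∈[6,7] → 8·1 = 8.
|zone P △ zone Q| = |zone P| + |zone Q| − 2·|zone P∩zone Q| = 48 + 16 − 16 = 48.00.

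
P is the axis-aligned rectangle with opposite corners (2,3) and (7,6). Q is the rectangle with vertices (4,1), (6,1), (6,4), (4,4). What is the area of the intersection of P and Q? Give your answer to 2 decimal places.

2.00

|P∩Q|: x∈[4,6], y∈[3,4] → 2·1 = 2.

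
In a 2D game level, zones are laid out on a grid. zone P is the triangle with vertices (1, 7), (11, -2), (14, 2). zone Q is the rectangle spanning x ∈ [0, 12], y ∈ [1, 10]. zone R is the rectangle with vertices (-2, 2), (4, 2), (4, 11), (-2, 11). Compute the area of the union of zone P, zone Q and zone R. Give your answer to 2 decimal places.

By inclusion–exclusion:
Individual areas: |zone P| = 33.5, |zone Q| = 108, |zone R| = 54.
|zone P∩zone Q| = 22.7308.
|zone P∩zone R| = 2.3192.
|zone Q∩zone R|: x∈[0,4], y∈[2,10] → 4·8 = 32.
|zone P∩zone Q∩zone R| = 2.3192.
|zone P ∪ zone Q ∪ zone R| = 195.5 − 57.05 + 2.3192 = 140.77.

140.77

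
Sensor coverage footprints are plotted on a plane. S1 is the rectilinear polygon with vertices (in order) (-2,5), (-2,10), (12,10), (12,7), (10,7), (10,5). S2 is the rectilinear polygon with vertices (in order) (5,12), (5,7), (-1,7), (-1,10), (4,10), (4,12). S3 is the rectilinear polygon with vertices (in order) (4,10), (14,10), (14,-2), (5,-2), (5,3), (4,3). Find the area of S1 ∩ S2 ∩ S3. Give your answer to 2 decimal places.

3.00

The intersection is the polygon with vertices (5,10), (5,7), (4,7), (4,10).
By the shoelace formula its area is 3.00.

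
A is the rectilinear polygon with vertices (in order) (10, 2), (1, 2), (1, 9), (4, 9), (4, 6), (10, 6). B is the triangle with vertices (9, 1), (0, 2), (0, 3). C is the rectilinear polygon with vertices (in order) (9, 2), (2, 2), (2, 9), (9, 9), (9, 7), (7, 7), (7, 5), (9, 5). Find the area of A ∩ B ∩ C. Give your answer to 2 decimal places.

The intersection is the polygon with vertices (4.5,2), (2,2), (2,2.556).
By the shoelace formula its area is 0.69.

0.69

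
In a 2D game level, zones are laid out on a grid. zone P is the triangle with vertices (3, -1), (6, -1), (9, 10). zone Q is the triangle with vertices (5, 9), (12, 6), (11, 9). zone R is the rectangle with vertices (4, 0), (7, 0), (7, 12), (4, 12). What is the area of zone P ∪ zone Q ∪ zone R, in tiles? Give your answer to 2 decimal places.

50.27

By inclusion–exclusion:
Individual areas: |zone P| = 16.5, |zone Q| = 9, |zone R| = 36.
|zone P∩zone Q| = 0.5927.
|zone P∩zone R| = 9.7803.
|zone Q∩zone R| = 0.8571.
|zone P∩zone Q∩zone R| = 0.
|zone P ∪ zone Q ∪ zone R| = 61.5 − 11.2302 + 0 = 50.27.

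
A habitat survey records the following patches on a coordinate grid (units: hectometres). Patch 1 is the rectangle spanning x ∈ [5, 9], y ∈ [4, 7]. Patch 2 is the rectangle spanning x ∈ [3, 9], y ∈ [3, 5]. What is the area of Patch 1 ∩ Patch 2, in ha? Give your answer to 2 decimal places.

4.00

|Patch 1∩Patch 2|: x∈[5,9], y∈[4,5] → 4·1 = 4.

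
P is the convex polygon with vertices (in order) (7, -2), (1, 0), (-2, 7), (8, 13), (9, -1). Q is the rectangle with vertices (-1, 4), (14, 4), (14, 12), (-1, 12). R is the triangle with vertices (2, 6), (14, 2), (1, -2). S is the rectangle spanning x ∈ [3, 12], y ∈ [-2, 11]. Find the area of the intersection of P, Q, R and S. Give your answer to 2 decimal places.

4.17

The intersection is the polygon with vertices (8,4), (3,4), (3,5.667).
By the shoelace formula its area is 4.17.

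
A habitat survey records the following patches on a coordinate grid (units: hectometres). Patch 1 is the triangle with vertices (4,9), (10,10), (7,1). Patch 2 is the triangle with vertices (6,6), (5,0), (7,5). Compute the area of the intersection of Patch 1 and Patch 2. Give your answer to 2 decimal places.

1.93

The intersection is the polygon with vertices (5.731,4.385), (6,6), (7,5), (6.226,3.064).
By the shoelace formula its area is 1.93.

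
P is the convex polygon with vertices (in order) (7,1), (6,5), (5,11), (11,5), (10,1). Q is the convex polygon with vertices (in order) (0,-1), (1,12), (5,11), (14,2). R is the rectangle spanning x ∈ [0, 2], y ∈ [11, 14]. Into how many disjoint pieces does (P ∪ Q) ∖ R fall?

(P ∪ Q) ∖ R is a single connected region.

1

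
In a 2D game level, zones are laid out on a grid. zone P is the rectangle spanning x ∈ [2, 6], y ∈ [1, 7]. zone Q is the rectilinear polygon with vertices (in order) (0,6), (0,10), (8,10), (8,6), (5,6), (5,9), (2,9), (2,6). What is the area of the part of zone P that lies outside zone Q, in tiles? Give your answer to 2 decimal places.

|zone P| = 24, |zone P∩zone Q| = 1.
|zone P ∖ zone Q| = |zone P| − |zone P∩zone Q| = 24 − 1 = 23.00.

23.00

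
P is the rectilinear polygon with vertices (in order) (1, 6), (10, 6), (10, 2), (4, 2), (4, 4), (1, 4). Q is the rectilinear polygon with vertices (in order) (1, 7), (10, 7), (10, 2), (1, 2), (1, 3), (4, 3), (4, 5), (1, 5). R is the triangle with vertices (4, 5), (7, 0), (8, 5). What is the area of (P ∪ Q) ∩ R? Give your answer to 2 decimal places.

8.40

The region (P ∪ Q) ∩ R is the polygon with vertices (5.8,2), (4,5), (8,5), (7.4,2).
By the shoelace formula its area is 8.40.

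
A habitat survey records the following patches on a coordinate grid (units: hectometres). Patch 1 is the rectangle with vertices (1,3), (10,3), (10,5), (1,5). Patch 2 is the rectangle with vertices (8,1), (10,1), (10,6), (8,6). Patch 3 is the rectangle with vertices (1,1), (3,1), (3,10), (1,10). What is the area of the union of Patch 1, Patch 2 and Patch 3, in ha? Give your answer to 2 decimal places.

By inclusion–exclusion:
Individual areas: |Patch 1| = 18, |Patch 2| = 10, |Patch 3| = 18.
|Patch 1∩Patch 2|: x∈[8,10], y∈[3,5] → 2·2 = 4.
|Patch 1∩Patch 3|: x∈[1,3], y∈[3,5] → 2·2 = 4.
|Patch 2∩Patch 3| = 0 (no overlap).
|Patch 1∩Patch 2∩Patch 3| = 0.
|Patch 1 ∪ Patch 2 ∪ Patch 3| = 46 − 8 + 0 = 38.00.

38.00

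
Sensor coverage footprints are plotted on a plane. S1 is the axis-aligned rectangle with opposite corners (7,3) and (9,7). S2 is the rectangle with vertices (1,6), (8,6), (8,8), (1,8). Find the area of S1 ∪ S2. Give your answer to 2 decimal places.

By inclusion–exclusion:
Individual areas: |S1| = 8, |S2| = 14.
|S1∩S2|: x∈[7,8], y∈[6,7] → 1·1 = 1.
|S1 ∪ S2| = 22 − 1 = 21.00.

21.00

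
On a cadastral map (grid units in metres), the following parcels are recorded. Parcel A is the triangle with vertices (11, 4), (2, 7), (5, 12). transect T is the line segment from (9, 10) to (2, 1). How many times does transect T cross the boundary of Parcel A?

2

The segment meets the boundary at (5.706,5.765), (7.727,8.364).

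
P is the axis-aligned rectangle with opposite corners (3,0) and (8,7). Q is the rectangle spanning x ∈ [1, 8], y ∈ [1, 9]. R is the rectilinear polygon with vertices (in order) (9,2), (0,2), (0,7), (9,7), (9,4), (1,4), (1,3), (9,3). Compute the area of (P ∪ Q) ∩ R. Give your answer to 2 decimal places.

|P ∪ Q| = 61.
|(P ∪ Q) ∩ R| = 28.00.

28.00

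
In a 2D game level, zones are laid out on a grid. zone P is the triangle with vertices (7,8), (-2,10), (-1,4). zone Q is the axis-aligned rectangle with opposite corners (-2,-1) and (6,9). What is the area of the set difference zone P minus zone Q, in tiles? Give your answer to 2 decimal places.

2.53

|zone P| = 26, |zone P∩zone Q| = 23.4722.
|zone P ∖ zone Q| = |zone P| − |zone P∩zone Q| = 26 − 23.4722 = 2.53.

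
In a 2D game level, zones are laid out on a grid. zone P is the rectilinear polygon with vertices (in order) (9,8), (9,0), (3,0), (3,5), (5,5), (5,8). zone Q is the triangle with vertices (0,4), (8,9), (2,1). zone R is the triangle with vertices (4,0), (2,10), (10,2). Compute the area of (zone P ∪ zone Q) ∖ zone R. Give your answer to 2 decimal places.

27.17

|zone P ∪ zone Q| = 53.5708.
|(zone P ∪ zone Q) ∩ zone R| = 26.3966.
|(zone P ∪ zone Q) ∖ zone R| = 53.5708 − 26.3966 = 27.17.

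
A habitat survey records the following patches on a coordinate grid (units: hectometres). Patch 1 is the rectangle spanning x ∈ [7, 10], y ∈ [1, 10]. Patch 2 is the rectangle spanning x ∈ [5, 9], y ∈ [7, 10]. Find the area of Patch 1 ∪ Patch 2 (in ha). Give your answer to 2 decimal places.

By inclusion–exclusion:
Individual areas: |Patch 1| = 27, |Patch 2| = 12.
|Patch 1∩Patch 2|: x∈[7,9], y∈[7,10] → 2·3 = 6.
|Patch 1 ∪ Patch 2| = 39 − 6 = 33.00.

33.00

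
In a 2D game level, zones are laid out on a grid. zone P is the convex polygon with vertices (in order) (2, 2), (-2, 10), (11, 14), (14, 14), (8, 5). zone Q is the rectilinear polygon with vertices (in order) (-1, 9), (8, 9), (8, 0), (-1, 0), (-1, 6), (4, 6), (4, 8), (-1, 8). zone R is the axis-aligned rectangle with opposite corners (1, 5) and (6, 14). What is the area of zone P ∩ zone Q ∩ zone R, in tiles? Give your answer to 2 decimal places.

The intersection is the polygon with vertices (4,6), (4,8), (1,8), (1,9), (6,9), (6,5), (1,5), (1,6).
By the shoelace formula its area is 14.00.

14.00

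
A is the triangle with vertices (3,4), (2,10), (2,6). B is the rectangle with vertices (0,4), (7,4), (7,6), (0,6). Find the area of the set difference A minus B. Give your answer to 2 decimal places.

1.33

|A| = 2, |A∩B| = 0.6667.
|A ∖ B| = |A| − |A∩B| = 2 − 0.6667 = 1.33.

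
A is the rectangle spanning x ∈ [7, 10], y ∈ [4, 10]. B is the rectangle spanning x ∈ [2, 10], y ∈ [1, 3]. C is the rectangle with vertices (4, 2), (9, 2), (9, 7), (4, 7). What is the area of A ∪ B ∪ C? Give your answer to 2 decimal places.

48.00

By inclusion–exclusion:
Individual areas: |A| = 18, |B| = 16, |C| = 25.
|A∩B| = 0 (no overlap).
|A∩C|: x∈[7,9], y∈[4,7] → 2·3 = 6.
|B∩C|: x∈[4,9], y∈[2,3] → 5·1 = 5.
|A∩B∩C| = 0.
|A ∪ B ∪ C| = 59 − 11 + 0 = 48.00.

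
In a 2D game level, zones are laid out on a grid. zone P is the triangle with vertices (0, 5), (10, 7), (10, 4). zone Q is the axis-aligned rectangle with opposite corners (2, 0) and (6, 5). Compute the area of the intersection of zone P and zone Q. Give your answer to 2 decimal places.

The intersection is the polygon with vertices (2,4.8), (2,5), (6,5), (6,4.4).
By the shoelace formula its area is 1.60.

1.60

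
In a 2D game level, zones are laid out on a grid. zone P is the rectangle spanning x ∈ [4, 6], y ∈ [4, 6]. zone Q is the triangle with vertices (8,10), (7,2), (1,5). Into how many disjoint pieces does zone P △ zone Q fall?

1

zone P △ zone Q is a single connected region.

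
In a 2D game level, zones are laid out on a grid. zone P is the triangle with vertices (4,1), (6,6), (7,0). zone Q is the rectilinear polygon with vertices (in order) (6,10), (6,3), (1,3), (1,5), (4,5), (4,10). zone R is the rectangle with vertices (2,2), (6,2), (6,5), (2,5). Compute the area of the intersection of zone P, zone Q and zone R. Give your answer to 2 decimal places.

The intersection is the polygon with vertices (6,3), (4.8,3), (5.6,5), (6,5).
By the shoelace formula its area is 1.60.

1.60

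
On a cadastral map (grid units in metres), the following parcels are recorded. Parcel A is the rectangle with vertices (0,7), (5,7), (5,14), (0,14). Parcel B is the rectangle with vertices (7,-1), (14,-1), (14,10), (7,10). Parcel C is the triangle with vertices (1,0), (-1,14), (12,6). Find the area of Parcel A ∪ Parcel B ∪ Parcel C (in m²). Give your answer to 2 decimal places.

156.26

By inclusion–exclusion:
Individual areas: |Parcel A| = 35, |Parcel B| = 77, |Parcel C| = 83.
|Parcel A∩Parcel B| = 0 (no overlap).
|Parcel A∩Parcel C| = 24.2308.
|Parcel B∩Parcel C| = 14.5105.
|Parcel A∩Parcel B∩Parcel C| = 0.
|Parcel A ∪ Parcel B ∪ Parcel C| = 195 − 38.7413 + 0 = 156.26.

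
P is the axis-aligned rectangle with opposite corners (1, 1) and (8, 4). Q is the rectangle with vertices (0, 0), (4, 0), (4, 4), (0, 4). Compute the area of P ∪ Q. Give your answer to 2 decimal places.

28.00

By inclusion–exclusion:
Individual areas: |P| = 21, |Q| = 16.
|P∩Q|: x∈[1,4], y∈[1,4] → 3·3 = 9.
|P ∪ Q| = 37 − 9 = 28.00.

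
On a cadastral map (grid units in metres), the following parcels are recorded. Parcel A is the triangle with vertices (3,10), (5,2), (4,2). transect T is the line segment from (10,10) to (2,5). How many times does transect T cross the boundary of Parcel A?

The segment meets the boundary at (3.507,5.942), (3.946,6.216).

2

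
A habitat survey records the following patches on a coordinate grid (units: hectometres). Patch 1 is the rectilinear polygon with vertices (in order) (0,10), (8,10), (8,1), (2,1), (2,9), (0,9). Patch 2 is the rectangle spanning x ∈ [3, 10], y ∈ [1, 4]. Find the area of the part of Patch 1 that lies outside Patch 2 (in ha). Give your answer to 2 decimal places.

|Patch 1| = 56, |Patch 1∩Patch 2| = 15.
|Patch 1 ∖ Patch 2| = |Patch 1| − |Patch 1∩Patch 2| = 56 − 15 = 41.00.

41.00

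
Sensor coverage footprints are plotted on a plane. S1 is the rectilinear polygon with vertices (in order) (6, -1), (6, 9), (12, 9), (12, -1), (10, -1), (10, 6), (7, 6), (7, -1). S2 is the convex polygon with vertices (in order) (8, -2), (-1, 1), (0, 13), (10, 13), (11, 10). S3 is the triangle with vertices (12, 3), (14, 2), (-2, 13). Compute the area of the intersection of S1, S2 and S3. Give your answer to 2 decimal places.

0.48

The intersection is the polygon with vertices (7.8,6), (6,7.286), (6,7.5), (8.182,6).
By the shoelace formula its area is 0.48.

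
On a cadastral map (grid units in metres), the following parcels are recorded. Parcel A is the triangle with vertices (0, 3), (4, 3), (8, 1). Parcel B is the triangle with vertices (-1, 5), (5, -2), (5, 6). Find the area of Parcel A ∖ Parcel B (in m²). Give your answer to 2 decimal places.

1.21

|Parcel A| = 4, |Parcel A∩Parcel B| = 2.7938.
|Parcel A ∖ Parcel B| = |Parcel A| − |Parcel A∩Parcel B| = 4 − 2.7938 = 1.21.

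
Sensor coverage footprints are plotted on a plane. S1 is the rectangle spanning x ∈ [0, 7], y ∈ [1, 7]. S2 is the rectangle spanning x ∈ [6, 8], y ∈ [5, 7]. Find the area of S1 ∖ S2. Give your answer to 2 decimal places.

40.00

|S1∩S2|: x∈[6,7], y∈[5,7] → 1·2 = 2.
|S1| = 42.
|S1 ∖ S2| = |S1| − |S1∩S2| = 42 − 2 = 40.00.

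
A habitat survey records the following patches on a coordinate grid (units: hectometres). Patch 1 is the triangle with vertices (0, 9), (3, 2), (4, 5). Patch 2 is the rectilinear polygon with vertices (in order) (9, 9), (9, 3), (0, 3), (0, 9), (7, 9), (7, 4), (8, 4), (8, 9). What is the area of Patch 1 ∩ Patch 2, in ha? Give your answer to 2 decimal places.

7.62

The intersection is the polygon with vertices (0,9), (4,5), (3.333,3), (2.571,3).
By the shoelace formula its area is 7.62.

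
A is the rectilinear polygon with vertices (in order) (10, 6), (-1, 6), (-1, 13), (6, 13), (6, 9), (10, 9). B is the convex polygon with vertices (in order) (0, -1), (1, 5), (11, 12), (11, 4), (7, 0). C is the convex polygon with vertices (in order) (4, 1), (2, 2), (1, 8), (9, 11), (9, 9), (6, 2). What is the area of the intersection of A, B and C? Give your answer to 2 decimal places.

11.36

The intersection is the polygon with vertices (6.714,9), (9,9), (7.714,6), (2.429,6).
By the shoelace formula its area is 11.36.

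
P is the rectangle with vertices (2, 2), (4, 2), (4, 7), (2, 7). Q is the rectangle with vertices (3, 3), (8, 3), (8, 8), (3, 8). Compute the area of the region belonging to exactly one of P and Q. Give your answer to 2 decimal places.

|P∩Q|: x∈[3,4], y∈[3,7] → 1·4 = 4.
|P △ Q| = |P| + |Q| − 2·|P∩Q| = 10 + 25 − 8 = 27.00.

27.00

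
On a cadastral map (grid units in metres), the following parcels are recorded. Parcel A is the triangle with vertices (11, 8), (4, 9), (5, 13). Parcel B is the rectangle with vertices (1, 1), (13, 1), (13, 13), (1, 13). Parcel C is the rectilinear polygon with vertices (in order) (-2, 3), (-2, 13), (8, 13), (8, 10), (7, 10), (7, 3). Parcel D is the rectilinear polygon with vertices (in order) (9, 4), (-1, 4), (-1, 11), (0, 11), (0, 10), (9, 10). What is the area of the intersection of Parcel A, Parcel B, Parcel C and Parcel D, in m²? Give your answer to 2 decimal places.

3.52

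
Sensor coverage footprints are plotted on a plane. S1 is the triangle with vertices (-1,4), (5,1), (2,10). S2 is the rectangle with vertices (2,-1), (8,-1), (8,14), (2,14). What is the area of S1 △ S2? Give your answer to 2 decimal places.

90.00

|S1| = 22.5, |S2| = 90, |S1∩S2| = 11.25.
|S1 △ S2| = |S1| + |S2| − 2·|S1∩S2| = 22.5 + 90 − 22.5 = 90.00.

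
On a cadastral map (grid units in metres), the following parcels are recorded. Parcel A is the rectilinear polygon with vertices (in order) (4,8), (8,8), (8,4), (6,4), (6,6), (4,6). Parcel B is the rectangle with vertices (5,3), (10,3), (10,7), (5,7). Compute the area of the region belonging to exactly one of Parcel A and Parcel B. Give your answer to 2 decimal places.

|Parcel A| = 12, |Parcel B| = 20, |Parcel A∩Parcel B| = 7.
|Parcel A △ Parcel B| = |Parcel A| + |Parcel B| − 2·|Parcel A∩Parcel B| = 12 + 20 − 14 = 18.00.

18.00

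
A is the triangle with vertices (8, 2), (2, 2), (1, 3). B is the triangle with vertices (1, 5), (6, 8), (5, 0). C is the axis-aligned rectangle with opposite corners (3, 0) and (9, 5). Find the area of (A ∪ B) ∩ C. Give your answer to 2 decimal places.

9.69

The region (A ∪ B) ∩ C is the polygon with vertices (5,0), (3.4,2), (3,2), (3,5), (5.625,5), (5.298,2.386), (8,2), (5.25,2).
By the shoelace formula its area is 9.69.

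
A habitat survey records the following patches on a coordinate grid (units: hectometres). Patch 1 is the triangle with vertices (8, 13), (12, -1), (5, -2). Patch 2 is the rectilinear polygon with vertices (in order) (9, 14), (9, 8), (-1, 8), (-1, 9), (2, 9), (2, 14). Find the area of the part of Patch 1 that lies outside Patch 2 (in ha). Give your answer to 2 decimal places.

45.25

|Patch 1| = 51, |Patch 1∩Patch 2| = 5.75.
|Patch 1 ∖ Patch 2| = |Patch 1| − |Patch 1∩Patch 2| = 51 − 5.75 = 45.25.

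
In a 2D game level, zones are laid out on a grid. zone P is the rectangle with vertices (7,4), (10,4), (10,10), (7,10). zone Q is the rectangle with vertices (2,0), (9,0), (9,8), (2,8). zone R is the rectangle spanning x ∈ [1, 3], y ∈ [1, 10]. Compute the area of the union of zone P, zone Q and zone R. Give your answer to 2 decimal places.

77.00

By inclusion–exclusion:
Individual areas: |zone P| = 18, |zone Q| = 56, |zone R| = 18.
|zone P∩zone Q|: x∈[7,9], y∈[4,8] → 2·4 = 8.
|zone P∩zone R| = 0 (no overlap).
|zone Q∩zone R|: x∈[2,3], y∈[1,8] → 1·7 = 7.
|zone P∩zone Q∩zone R| = 0.
|zone P ∪ zone Q ∪ zone R| = 92 − 15 + 0 = 77.00.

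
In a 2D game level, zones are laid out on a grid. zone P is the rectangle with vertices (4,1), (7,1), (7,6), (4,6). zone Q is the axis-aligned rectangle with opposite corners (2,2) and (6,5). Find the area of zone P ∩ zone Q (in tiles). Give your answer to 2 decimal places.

6.00

|zone P∩zone Q|: x∈[4,6], y∈[2,5] → 2·3 = 6.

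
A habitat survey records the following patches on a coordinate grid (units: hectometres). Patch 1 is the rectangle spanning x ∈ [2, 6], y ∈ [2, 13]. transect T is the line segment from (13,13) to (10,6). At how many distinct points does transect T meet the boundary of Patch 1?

0

The segment lies entirely outside Patch 1 and never meets its boundary.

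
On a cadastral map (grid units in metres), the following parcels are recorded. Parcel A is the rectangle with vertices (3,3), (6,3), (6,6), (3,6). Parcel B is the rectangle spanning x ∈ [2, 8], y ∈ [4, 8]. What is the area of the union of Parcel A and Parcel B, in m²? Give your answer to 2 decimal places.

27.00

By inclusion–exclusion:
Individual areas: |Parcel A| = 9, |Parcel B| = 24.
|Parcel A∩Parcel B|: x∈[3,6], y∈[4,6] → 3·2 = 6.
|Parcel A ∪ Parcel B| = 33 − 6 = 27.00.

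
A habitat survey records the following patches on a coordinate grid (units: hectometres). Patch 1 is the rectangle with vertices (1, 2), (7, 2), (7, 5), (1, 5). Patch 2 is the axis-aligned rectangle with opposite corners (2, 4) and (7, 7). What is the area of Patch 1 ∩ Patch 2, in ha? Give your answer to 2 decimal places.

5.00

|Patch 1∩Patch 2|: x∈[2,7], y∈[4,5] → 5·1 = 5.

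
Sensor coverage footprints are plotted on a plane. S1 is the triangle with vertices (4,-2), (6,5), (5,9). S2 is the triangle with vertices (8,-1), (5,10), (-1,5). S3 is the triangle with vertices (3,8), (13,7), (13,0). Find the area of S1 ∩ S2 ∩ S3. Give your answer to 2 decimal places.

1.09

The intersection is the polygon with vertices (5.812,5.75), (4.78,6.576), (4.892,7.811), (5.308,7.769).
By the shoelace formula its area is 1.09.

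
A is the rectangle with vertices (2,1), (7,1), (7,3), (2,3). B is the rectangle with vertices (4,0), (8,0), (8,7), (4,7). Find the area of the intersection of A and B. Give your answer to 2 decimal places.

|A∩B|: x∈[4,7], y∈[1,3] → 3·2 = 6.

6.00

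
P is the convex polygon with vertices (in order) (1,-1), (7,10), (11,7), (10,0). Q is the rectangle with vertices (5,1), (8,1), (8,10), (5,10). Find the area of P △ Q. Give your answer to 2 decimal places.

43.08

|P| = 62, |Q| = 27, |P∩Q| = 22.9583.
|P △ Q| = |P| + |Q| − 2·|P∩Q| = 62 + 27 − 45.9167 = 43.08.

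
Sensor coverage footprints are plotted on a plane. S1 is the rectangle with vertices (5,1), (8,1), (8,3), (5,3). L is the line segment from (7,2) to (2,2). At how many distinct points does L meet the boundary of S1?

The segment meets the boundary at (5,2).

1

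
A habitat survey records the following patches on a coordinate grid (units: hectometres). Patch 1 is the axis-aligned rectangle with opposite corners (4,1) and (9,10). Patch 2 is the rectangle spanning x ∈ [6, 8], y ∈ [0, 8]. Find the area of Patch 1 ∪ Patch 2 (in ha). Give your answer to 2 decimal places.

By inclusion–exclusion:
Individual areas: |Patch 1| = 45, |Patch 2| = 16.
|Patch 1∩Patch 2|: x∈[6,8], y∈[1,8] → 2·7 = 14.
|Patch 1 ∪ Patch 2| = 61 − 14 = 47.00.

47.00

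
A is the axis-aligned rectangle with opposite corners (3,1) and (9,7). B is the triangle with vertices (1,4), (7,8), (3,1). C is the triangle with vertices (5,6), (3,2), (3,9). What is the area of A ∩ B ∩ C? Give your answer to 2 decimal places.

The intersection is the polygon with vertices (3,5.333), (4.692,6.462), (5,6), (3,2).
By the shoelace formula its area is 3.90.

3.90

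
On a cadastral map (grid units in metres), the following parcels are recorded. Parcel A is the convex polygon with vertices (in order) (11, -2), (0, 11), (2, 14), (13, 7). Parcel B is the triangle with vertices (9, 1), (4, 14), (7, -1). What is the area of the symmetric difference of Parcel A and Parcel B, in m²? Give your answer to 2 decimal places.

78.46

|Parcel A| = 86, |Parcel B| = 18, |Parcel A∩Parcel B| = 12.7702.
|Parcel A △ Parcel B| = |Parcel A| + |Parcel B| − 2·|Parcel A∩Parcel B| = 86 + 18 − 25.5403 = 78.46.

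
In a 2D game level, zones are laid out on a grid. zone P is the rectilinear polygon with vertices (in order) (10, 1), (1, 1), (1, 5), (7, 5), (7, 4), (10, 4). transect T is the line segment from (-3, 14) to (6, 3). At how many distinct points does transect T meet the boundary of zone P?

The segment meets the boundary at (4.364,5).

1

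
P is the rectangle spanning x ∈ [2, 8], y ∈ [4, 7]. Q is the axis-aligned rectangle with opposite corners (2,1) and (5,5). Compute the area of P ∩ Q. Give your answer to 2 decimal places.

|P∩Q|: x∈[2,5], y∈[4,5] → 3·1 = 3.

3.00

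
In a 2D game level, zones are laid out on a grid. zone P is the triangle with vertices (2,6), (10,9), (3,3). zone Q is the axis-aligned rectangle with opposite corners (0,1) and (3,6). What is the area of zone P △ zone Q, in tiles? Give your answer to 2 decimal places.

25.50

|zone P| = 13.5, |zone Q| = 15, |zone P∩zone Q| = 1.5.
|zone P △ zone Q| = |zone P| + |zone Q| − 2·|zone P∩zone Q| = 13.5 + 15 − 3 = 25.50.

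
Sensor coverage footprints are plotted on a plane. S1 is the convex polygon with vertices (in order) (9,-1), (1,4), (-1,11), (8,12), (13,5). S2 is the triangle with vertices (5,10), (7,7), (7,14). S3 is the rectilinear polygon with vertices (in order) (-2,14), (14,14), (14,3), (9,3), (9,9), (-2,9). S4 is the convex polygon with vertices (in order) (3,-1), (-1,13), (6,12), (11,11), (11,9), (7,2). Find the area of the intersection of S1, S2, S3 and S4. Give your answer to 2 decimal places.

The intersection is the polygon with vertices (5.667,9), (5,10), (5.882,11.765), (6.714,11.857), (7,11.8), (7,9).
By the shoelace formula its area is 4.47.

4.47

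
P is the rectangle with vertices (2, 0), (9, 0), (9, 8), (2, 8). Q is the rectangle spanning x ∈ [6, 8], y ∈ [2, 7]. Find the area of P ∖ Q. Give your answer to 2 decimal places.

|P∩Q|: x∈[6,8], y∈[2,7] → 2·5 = 10.
|P| = 56.
|P ∖ Q| = |P| − |P∩Q| = 56 − 10 = 46.00.

46.00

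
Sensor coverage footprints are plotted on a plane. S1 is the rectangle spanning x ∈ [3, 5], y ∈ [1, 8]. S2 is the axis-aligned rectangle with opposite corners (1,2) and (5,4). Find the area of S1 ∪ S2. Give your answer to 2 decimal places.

By inclusion–exclusion:
Individual areas: |S1| = 14, |S2| = 8.
|S1∩S2|: x∈[3,5], y∈[2,4] → 2·2 = 4.
|S1 ∪ S2| = 22 − 4 = 18.00.

18.00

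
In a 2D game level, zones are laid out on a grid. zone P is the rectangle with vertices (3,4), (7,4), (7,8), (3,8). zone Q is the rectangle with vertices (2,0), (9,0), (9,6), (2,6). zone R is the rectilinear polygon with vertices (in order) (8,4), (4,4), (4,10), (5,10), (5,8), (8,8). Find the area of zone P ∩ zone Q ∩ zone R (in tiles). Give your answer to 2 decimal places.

6.00

The intersection is the polygon with vertices (4,4), (4,6), (7,6), (7,4).
By the shoelace formula its area is 6.00.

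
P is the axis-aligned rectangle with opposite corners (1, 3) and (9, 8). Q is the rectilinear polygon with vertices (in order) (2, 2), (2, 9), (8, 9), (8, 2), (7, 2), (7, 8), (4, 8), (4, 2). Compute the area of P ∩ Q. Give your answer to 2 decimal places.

15.00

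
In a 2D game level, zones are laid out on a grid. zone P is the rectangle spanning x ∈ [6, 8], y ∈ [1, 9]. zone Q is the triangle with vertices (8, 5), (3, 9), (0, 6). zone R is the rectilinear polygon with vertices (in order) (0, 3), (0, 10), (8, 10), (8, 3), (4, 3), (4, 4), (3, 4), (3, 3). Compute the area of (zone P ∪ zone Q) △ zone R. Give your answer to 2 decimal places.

34.85

|zone P ∪ zone Q| = 28.15.
|(zone P ∪ zone Q) ∩ zone R| = 24.15.
|(zone P ∪ zone Q) △ zone R| = 28.15 + 55 − 48.3 = 34.85.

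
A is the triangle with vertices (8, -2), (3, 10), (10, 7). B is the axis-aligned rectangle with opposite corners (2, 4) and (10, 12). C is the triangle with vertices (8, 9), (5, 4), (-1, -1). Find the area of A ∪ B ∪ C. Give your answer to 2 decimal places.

79.25

By inclusion–exclusion:
Individual areas: |A| = 34.5, |B| = 64, |C| = 7.5.
|A∩B| = 23.
|A∩C| = 2.2415.
|B∩C| = 3.75.
|A∩B∩C| = 2.2415.
|A ∪ B ∪ C| = 106 − 28.9915 + 2.2415 = 79.25.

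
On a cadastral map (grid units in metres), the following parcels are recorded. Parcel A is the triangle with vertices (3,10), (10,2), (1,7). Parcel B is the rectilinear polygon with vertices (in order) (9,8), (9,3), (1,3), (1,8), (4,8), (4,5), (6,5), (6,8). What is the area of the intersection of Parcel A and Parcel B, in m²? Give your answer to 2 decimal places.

9.94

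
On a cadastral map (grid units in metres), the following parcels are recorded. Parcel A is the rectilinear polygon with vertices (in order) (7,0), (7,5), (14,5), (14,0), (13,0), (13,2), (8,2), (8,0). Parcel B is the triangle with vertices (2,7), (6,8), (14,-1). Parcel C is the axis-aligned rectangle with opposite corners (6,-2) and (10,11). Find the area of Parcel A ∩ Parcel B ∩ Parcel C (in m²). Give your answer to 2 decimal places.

5.92

The intersection is the polygon with vertices (8.667,5), (10,3.5), (10,2), (9.5,2), (7,3.667), (7,5).
By the shoelace formula its area is 5.92.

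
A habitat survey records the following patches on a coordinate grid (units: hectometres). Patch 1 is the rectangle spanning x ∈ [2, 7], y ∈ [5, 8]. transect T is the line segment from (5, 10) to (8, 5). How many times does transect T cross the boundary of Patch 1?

2

The segment meets the boundary at (7,6.667), (6.2,8).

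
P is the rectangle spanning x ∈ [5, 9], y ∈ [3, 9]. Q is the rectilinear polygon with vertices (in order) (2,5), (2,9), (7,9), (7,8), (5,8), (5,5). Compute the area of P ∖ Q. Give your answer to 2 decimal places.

|P| = 24, |P∩Q| = 2.
|P ∖ Q| = |P| − |P∩Q| = 24 − 2 = 22.00.

22.00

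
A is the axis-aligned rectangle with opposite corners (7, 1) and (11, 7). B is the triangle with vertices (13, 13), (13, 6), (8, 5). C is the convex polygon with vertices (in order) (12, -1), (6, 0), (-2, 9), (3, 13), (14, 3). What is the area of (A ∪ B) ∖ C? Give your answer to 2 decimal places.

14.50

|A ∪ B| = 37.65.
|(A ∪ B) ∩ C| = 23.1519.
|(A ∪ B) ∖ C| = 37.65 − 23.1519 = 14.50.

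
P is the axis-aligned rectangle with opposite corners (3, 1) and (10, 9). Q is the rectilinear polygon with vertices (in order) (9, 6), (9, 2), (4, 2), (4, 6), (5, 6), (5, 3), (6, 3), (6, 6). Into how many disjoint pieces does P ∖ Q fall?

P ∖ Q is a single connected region.

1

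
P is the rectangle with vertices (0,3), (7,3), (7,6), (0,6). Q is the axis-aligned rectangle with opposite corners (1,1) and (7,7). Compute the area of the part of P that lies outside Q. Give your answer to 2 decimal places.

|P∩Q|: x∈[1,7], y∈[3,6] → 6·3 = 18.
|P| = 21.
|P ∖ Q| = |P| − |P∩Q| = 21 − 18 = 3.00.

3.00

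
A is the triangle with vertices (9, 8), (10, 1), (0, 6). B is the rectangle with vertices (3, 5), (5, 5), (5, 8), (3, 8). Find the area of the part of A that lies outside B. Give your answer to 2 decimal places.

|A| = 32.5, |A∩B| = 3.7778.
|A ∖ B| = |A| − |A∩B| = 32.5 − 3.7778 = 28.72.

28.72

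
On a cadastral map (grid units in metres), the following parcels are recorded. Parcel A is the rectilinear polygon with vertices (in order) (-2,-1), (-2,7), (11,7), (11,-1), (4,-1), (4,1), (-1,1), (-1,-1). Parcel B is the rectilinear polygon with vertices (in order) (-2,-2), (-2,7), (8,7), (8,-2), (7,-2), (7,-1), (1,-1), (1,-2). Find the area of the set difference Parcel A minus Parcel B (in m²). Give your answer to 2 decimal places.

|Parcel A| = 94, |Parcel A∩Parcel B| = 70.
|Parcel A ∖ Parcel B| = |Parcel A| − |Parcel A∩Parcel B| = 94 − 70 = 24.00.

24.00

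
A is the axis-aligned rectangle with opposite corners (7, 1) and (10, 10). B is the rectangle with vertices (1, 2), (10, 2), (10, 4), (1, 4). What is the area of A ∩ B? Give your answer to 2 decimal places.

|A∩B|: x∈[7,10], y∈[2,4] → 3·2 = 6.

6.00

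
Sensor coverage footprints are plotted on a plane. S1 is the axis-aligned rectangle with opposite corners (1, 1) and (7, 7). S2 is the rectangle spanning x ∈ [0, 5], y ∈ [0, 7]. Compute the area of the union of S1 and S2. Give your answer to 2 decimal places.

By inclusion–exclusion:
Individual areas: |S1| = 36, |S2| = 35.
|S1∩S2|: x∈[1,5], y∈[1,7] → 4·6 = 24.
|S1 ∪ S2| = 71 − 24 = 47.00.

47.00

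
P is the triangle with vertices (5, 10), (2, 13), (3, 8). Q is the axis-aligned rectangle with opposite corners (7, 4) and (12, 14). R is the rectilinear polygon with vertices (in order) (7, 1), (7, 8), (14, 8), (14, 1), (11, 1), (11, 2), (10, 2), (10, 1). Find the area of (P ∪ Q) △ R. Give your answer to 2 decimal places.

64.00

|P ∪ Q| = 56.
|(P ∪ Q) ∩ R| = 20.
|(P ∪ Q) △ R| = 56 + 48 − 40 = 64.00.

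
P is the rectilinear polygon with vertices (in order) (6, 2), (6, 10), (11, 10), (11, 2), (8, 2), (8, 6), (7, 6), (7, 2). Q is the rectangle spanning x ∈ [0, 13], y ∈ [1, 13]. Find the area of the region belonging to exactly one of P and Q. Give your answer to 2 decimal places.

|P| = 36, |Q| = 156, |P∩Q| = 36.
|P △ Q| = |P| + |Q| − 2·|P∩Q| = 36 + 156 − 72 = 120.00.

120.00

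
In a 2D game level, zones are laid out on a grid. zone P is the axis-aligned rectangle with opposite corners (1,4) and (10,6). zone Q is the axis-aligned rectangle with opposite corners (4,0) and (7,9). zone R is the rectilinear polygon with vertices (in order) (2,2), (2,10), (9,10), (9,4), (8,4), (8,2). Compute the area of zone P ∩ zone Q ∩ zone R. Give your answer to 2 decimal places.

The intersection is the polygon with vertices (7,4), (4,4), (4,6), (7,6).
By the shoelace formula its area is 6.00.

6.00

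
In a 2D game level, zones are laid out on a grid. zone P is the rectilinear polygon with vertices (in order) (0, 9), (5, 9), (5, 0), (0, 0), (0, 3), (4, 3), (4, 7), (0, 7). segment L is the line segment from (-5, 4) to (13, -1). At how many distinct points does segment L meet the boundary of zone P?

2

The segment meets the boundary at (5,1.222), (0,2.611).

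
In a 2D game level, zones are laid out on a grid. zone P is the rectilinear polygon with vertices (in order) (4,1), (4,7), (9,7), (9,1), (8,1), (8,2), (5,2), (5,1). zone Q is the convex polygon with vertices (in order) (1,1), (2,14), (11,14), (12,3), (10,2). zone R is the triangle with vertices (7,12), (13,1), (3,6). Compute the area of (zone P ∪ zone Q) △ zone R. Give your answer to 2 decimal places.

88.29

|zone P ∪ zone Q| = 124.7222.
|(zone P ∪ zone Q) ∩ zone R| = 38.2143.
|(zone P ∪ zone Q) △ zone R| = 124.7222 + 40 − 76.4286 = 88.29.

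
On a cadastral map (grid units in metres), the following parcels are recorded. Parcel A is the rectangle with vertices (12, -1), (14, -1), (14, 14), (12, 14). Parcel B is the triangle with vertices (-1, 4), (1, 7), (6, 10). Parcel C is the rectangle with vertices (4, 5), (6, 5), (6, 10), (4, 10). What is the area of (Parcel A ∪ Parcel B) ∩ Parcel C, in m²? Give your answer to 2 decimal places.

The region (Parcel A ∪ Parcel B) ∩ Parcel C is the polygon with vertices (6,10), (4,8.286), (4,8.8).
By the shoelace formula its area is 0.51.

0.51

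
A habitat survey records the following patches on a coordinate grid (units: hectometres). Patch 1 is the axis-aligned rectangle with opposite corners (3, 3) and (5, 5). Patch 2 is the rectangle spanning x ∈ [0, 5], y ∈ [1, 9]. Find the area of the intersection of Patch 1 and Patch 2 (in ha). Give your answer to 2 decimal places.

|Patch 1∩Patch 2|: x∈[3,5], y∈[3,5] → 2·2 = 4.

4.00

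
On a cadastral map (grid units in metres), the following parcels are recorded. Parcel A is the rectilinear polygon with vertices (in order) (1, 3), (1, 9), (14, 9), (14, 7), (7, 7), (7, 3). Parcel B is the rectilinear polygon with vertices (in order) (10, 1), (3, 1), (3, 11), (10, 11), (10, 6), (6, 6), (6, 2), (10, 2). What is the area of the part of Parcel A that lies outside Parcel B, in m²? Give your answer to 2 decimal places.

|Parcel A| = 50, |Parcel A∩Parcel B| = 27.
|Parcel A ∖ Parcel B| = |Parcel A| − |Parcel A∩Parcel B| = 50 − 27 = 23.00.

23.00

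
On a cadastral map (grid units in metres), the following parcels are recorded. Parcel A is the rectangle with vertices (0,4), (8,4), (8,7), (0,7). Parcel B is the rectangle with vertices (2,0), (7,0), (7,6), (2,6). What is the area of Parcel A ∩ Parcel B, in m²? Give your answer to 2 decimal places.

|Parcel A∩Parcel B|: x∈[2,7], y∈[4,6] → 5·2 = 10.

10.00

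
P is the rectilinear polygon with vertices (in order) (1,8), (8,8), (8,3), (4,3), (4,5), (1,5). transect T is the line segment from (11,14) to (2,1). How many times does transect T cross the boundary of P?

The segment meets the boundary at (6.846,8), (4,3.889).

2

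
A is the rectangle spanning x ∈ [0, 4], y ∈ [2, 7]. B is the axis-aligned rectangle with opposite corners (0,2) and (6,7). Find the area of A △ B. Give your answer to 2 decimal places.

|A∩B|: x∈[0,4], y∈[2,7] → 4·5 = 20.
|A △ B| = |A| + |B| − 2·|A∩B| = 20 + 30 − 40 = 10.00.

10.00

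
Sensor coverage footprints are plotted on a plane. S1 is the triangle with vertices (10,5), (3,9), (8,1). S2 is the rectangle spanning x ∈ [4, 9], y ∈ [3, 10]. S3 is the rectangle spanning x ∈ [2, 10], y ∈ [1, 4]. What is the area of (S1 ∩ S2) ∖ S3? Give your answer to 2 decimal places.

|S1 ∩ S2| = 13.95.
|(S1 ∩ S2) ∩ S3| = 2.5625.
|(S1 ∩ S2) ∖ S3| = 13.95 − 2.5625 = 11.39.

11.39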